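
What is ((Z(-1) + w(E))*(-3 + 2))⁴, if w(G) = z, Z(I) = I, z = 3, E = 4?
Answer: 16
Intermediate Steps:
w(G) = 3
((Z(-1) + w(E))*(-3 + 2))⁴ = ((-1 + 3)*(-3 + 2))⁴ = (2*(-1))⁴ = (-2)⁴ = 16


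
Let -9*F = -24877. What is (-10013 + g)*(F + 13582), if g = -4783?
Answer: -241857060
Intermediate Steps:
F = 24877/9 (F = -⅑*(-24877) = 24877/9 ≈ 2764.1)
(-10013 + g)*(F + 13582) = (-10013 - 4783)*(24877/9 + 13582) = -14796*147115/9 = -241857060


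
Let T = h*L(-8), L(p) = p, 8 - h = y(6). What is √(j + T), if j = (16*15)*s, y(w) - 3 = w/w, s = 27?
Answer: 4*√403 ≈ 80.299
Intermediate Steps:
y(w) = 4 (y(w) = 3 + w/w = 3 + 1 = 4)
h = 4 (h = 8 - 1*4 = 8 - 4 = 4)
j = 6480 (j = (16*15)*27 = 240*27 = 6480)
T = -32 (T = 4*(-8) = -32)
√(j + T) = √(6480 - 32) = √6448 = 4*√403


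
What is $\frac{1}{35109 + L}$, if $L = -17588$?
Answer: $\frac{1}{17521} \approx 5.7074 \cdot 10^{-5}$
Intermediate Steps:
$\frac{1}{35109 + L} = \frac{1}{35109 - 17588} = \frac{1}{17521}$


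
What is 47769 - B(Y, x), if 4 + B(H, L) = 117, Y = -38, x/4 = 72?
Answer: 47656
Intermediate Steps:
x = 288 (x = 4*72 = 288)
B(H, L) = 113 (B(H, L) = -4 + 117 = 113)
47769 - B(Y, x) = 47769 - 1*113 = 47769 - 113 = 47656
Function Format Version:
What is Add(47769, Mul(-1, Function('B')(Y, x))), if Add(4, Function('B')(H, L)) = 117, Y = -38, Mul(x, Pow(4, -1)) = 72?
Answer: 47656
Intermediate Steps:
x = 288 (x = Mul(4, 72) = 288)
Function('B')(H, L) = 113 (Function('B')(H, L) = Add(-4, 117) = 113)
Add(47769, Mul(-1, Function('B')(Y, x))) = Add(47769, Mul(-1, 113)) = Add(47769, -113) = 47656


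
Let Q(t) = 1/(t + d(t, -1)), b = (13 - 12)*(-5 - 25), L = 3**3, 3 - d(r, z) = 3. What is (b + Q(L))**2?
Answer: 654481/729 ≈ 897.78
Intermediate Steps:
d(r, z) = 0 (d(r, z) = 3 - 1*3 = 3 - 3 = 0)
L = 27
b = -30 (b = 1*(-30) = -30)
Q(t) = 1/t (Q(t) = 1/(t + 0) = 1/t)
(b + Q(L))**2 = (-30 + 1/27)**2 = (-809/27)**2 = 654481/729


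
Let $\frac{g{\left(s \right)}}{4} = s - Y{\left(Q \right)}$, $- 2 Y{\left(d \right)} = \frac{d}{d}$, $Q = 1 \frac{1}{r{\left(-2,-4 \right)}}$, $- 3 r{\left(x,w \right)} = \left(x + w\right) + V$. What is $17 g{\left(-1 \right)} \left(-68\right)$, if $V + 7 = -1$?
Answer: $2312$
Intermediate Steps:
$V = -8$ ($V = -7 - 1 = -8$)
$r{\left(x,w \right)} = \frac{8}{3} - \frac{w}{3} - \frac{x}{3}$ ($r{\left(x,w \right)} = - \frac{\left(x + w\right) - 8}{3} = - \frac{\left(w + x\right) - 8}{3} = - \frac{-8 + w + x}{3} = \frac{8}{3} - \frac{w}{3} - \frac{x}{3}$)
$Q = \frac{3}{14}$ ($Q = 1 \frac{1}{\frac{8}{3} - - \frac{4}{3} - - \frac{2}{3}} = 1 \frac{1}{\frac{8}{3} + \frac{4}{3} + \frac{2}{3}} = 1 \frac{1}{\frac{14}{3}} = 1 \cdot \frac{3}{14} = \frac{3}{14} \approx 0.21429$)
$Y{\left(d \right)} = - \frac{1}{2}$ ($Y{\left(d \right)} = - \frac{d \frac{1}{d}}{2} = \left(- \frac{1}{2}\right) 1 = - \frac{1}{2}$)
$g{\left(s \right)} = 2 + 4 s$ ($g{\left(s \right)} = 4 \left(s - - \frac{1}{2}\right) = 4 \left(s + \frac{1}{2}\right) = 4 \left(\frac{1}{2} + s\right) = 2 + 4 s$)
$17 g{\left(-1 \right)} \left(-68\right) = 17 \left(2 + 4 \left(-1\right)\right) \left(-68\right) = 17 \left(2 - 4\right) \left(-68\right) = 17 \left(-2\right) \left(-68\right) = \left(-34\right) \left(-68\right) = 2312$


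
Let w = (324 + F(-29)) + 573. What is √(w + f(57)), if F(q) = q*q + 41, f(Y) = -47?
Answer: 2*√433 ≈ 41.617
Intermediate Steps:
F(q) = 41 + q² (F(q) = q² + 41 = 41 + q²)
w = 1779 (w = (324 + (41 + (-29)²)) + 573 = (324 + (41 + 841)) + 573 = (324 + 882) + 573 = 1206 + 573 = 1779)
√(w + f(57)) = √(1779 - 47) = √1732 = 2*√433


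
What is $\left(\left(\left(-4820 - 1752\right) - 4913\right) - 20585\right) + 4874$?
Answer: $-27196$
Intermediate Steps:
$\left(\left(\left(-4820 - 1752\right) - 4913\right) - 20585\right) + 4874 = \left(\left(-6572 - 4913\right) - 20585\right) + 4874 = \left(-11485 - 20585\right) + 4874 = -32070 + 4874 = -27196$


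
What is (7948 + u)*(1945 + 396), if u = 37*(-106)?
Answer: 9424866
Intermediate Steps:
u = -3922
(7948 + u)*(1945 + 396) = (7948 - 3922)*(1945 + 396) = 4026*2341 = 9424866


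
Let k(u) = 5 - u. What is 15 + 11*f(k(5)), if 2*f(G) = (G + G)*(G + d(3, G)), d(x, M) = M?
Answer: 15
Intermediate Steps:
f(G) = 2*G² (f(G) = ((G + G)*(G + G))/2 = ((2*G)*(2*G))/2 = (4*G²)/2 = 2*G²)
15 + 11*f(k(5)) = 15 + 11*(2*(5 - 1*5)²) = 15 + 11*(2*(5 - 5)²) = 15 + 11*(2*0²) = 15 + 11*(2*0) = 15 + 11*0 = 15 + 0 = 15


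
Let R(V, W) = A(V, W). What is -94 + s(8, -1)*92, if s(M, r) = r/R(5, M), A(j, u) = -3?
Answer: -190/3 ≈ -63.333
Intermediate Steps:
R(V, W) = -3
s(M, r) = -r/3 (s(M, r) = r/(-3) = r*(-⅓) = -r/3)
-94 + s(8, -1)*92 = -94 - ⅓*(-1)*92 = -94 + (⅓)*92 = -94 + 92/3 = -190/3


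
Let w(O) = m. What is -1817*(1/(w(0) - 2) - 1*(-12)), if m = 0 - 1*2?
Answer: -85399/4 ≈ -21350.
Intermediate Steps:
m = -2 (m = 0 - 2 = -2)
w(O) = -2
-1817*(1/(w(0) - 2) - 1*(-12)) = -1817*(1/(-2 - 2) - 1*(-12)) = -1817*(1/(-4) + 12) = -1817*(-¼ + 12) = -1817*47/4 = -85399/4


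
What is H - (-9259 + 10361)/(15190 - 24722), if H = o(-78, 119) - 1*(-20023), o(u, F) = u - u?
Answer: 95430169/4766 ≈ 20023.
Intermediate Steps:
o(u, F) = 0
H = 20023 (H = 0 - 1*(-20023) = 0 + 20023 = 20023)
H - (-9259 + 10361)/(15190 - 24722) = 20023 - (-9259 + 10361)/(15190 - 24722) = 20023 - 1102/(-9532) = 20023 - 1102*(-1)/9532 = 20023 - 1*(-551/4766) = 20023 + 551/4766 = 95430169/4766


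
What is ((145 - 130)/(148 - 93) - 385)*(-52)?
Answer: 220064/11 ≈ 20006.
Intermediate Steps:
((145 - 130)/(148 - 93) - 385)*(-52) = (15/55 - 385)*(-52) = (15*(1/55) - 385)*(-52) = (3/11 - 385)*(-52) = -4232/11*(-52) = 220064/11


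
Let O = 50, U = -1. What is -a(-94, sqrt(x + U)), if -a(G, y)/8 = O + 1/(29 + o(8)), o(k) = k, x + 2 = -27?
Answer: 14808/37 ≈ 400.22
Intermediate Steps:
x = -29 (x = -2 - 27 = -29)
a(G, y) = -14808/37 (a(G, y) = -8*(50 + 1/(29 + 8)) = -8*(50 + 1/37) = -8*1851/37 = -14808/37)
-a(-94, sqrt(x + U)) = -1*(-14808/37) = 14808/37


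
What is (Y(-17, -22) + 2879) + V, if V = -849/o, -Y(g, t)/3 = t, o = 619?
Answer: 1822106/619 ≈ 2943.6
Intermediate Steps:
Y(g, t) = -3*t
V = -849/619 ≈ -1.3716
(Y(-17, -22) + 2879) + V = (-3*(-22) + 2879) - 849/619 = (66 + 2879) - 849/619 = 2945 - 849/619 = 1822106/619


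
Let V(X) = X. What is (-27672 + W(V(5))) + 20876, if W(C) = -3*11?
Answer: -6829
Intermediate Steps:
W(C) = -33
(-27672 + W(V(5))) + 20876 = (-27672 - 33) + 20876 = -27705 + 20876 = -6829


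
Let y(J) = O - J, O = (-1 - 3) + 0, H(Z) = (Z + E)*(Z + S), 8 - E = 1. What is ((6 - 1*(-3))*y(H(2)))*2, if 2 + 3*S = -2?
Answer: -180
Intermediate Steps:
S = -4/3 (S = -⅔ + (⅓)*(-2) = -⅔ - ⅔ = -4/3 ≈ -1.3333)
E = 7 (E = 8 - 1*1 = 8 - 1 = 7)
H(Z) = (7 + Z)*(-4/3 + Z) (H(Z) = (Z + 7)*(Z - 4/3) = (7 + Z)*(-4/3 + Z))
O = -4 (O = -4 + 0 = -4)
y(J) = -4 - J
((6 - 1*(-3))*y(H(2)))*2 = ((6 - 1*(-3))*(-4 - (-28/3 + 2² + (17/3)*2)))*2 = ((6 + 3)*(-4 - (-28/3 + 4 + 34/3)))*2 = (9*(-4 - 1*6))*2 = (9*(-4 - 6))*2 = (9*(-10))*2 = -90*2 = -180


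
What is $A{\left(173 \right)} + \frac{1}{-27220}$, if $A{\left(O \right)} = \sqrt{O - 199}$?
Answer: $- \frac{1}{27220} + i \sqrt{26} \approx -3.6738 \cdot 10^{-5} + 5.099 i$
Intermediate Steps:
$A{\left(O \right)} = \sqrt{-199 + O}$
$A{\left(173 \right)} + \frac{1}{-27220} = \sqrt{-199 + 173} + \frac{1}{-27220} = \sqrt{-26} - \frac{1}{27220} = i \sqrt{26} - \frac{1}{27220} = - \frac{1}{27220} + i \sqrt{26}$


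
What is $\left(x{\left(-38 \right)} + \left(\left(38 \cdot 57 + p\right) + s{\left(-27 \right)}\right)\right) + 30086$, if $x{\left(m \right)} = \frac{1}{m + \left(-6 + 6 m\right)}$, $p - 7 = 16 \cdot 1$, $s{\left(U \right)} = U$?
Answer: $\frac{8771455}{272} \approx 32248.0$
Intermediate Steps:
$p = 23$ ($p = 7 + 16 \cdot 1 = 7 + 16 = 23$)
$x{\left(m \right)} = \frac{1}{-6 + 7 m}$
$\left(x{\left(-38 \right)} + \left(\left(38 \cdot 57 + p\right) + s{\left(-27 \right)}\right)\right) + 30086 = \left(\frac{1}{-6 + 7 \left(-38\right)} + \left(\left(38 \cdot 57 + 23\right) - 27\right)\right) + 30086 = \left(\frac{1}{-6 - 266} + \left(\left(2166 + 23\right) - 27\right)\right) + 30086 = \left(\frac{1}{-272} + \left(2189 - 27\right)\right) + 30086 = \left(- \frac{1}{272} + 2162\right) + 30086 = \frac{588063}{272} + 30086 = \frac{8771455}{272}$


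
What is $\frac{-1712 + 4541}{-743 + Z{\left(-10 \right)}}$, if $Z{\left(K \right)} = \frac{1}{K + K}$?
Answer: $- \frac{56580}{14861} \approx -3.8073$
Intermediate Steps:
$Z{\left(K \right)} = \frac{1}{2 K}$
$\frac{-1712 + 4541}{-743 + Z{\left(-10 \right)}} = \frac{-1712 + 4541}{-743 + \frac{1}{2 \left(-10\right)}} = \frac{2829}{-743 + \frac{1}{2} \left(- \frac{1}{10}\right)} = \frac{2829}{-743 - \frac{1}{20}} = \frac{2829}{- \frac{14861}{20}} = 2829 \left(- \frac{20}{14861}\right) = - \frac{56580}{14861}$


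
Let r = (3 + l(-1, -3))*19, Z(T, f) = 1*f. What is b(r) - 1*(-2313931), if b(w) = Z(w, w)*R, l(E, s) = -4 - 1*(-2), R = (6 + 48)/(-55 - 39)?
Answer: 108754244/47 ≈ 2.3139e+6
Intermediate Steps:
Z(T, f) = f
R = -27/47 (R = 54/(-94) = 54*(-1/94) = -27/47 ≈ -0.57447)
l(E, s) = -2 (l(E, s) = -4 + 2 = -2)
r = 19 (r = (3 - 2)*19 = 1*19 = 19)
b(w) = -27*w/47 (b(w) = w*(-27/47) = -27*w/47)
b(r) - 1*(-2313931) = -27/47*19 - 1*(-2313931) = -513/47 + 2313931 = 108754244/47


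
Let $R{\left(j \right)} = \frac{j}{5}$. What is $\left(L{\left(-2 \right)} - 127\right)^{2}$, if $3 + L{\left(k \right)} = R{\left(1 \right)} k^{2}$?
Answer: $\frac{417316}{25} \approx 16693.0$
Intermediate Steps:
$R{\left(j \right)} = \frac{j}{5}$ ($R{\left(j \right)} = j \frac{1}{5} = \frac{j}{5}$)
$L{\left(k \right)} = -3 + \frac{k^{2}}{5}$ ($L{\left(k \right)} = -3 + \frac{1}{5} \cdot 1 k^{2} = -3 + \frac{k^{2}}{5}$)
$\left(L{\left(-2 \right)} - 127\right)^{2} = \left(\left(-3 + \frac{\left(-2\right)^{2}}{5}\right) - 127\right)^{2} = \left(\left(-3 + \frac{1}{5} \cdot 4\right) - 127\right)^{2} = \left(\left(-3 + \frac{4}{5}\right) - 127\right)^{2} = \left(- \frac{11}{5} - 127\right)^{2} = \left(- \frac{646}{5}\right)^{2} = \frac{417316}{25}$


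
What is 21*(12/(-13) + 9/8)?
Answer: 441/104 ≈ 4.2404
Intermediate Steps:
21*(12/(-13) + 9/8) = 21*(12*(-1/13) + 9*(⅛)) = 21*(-12/13 + 9/8) = 21*(21/104) = 441/104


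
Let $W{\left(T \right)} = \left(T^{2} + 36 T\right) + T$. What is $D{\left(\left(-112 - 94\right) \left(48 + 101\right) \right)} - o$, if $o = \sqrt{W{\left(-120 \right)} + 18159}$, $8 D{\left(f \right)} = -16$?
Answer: $-2 - \sqrt{28119} \approx -169.69$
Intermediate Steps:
$D{\left(f \right)} = -2$ ($D{\left(f \right)} = \frac{1}{8} \left(-16\right) = -2$)
$W{\left(T \right)} = T^{2} + 37 T$
$o = \sqrt{28119}$ ($o = \sqrt{- 120 \left(37 - 120\right) + 18159} = \sqrt{\left(-120\right) \left(-83\right) + 18159} = \sqrt{9960 + 18159} = \sqrt{28119} \approx 167.69$)
$D{\left(\left(-112 - 94\right) \left(48 + 101\right) \right)} - o = -2 - \sqrt{28119}$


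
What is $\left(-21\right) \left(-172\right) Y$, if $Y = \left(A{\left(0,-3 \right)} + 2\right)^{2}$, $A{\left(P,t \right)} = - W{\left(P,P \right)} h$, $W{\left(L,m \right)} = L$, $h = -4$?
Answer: $14448$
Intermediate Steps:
$A{\left(P,t \right)} = 4 P$ ($A{\left(P,t \right)} = - P \left(-4\right) = 4 P$)
$Y = 4$ ($Y = \left(4 \cdot 0 + 2\right)^{2} = \left(0 + 2\right)^{2} = 2^{2} = 4$)
$\left(-21\right) \left(-172\right) Y = \left(-21\right) \left(-172\right) 4 = 3612 \cdot 4 = 14448$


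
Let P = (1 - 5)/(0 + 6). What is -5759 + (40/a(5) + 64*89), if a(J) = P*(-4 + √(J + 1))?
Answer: -39 + 6*√6 ≈ -24.303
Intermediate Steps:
P = -⅔ (P = -4/6 = -4*⅙ = -⅔ ≈ -0.66667)
a(J) = 8/3 - 2*√(1 + J)/3 (a(J) = -2*(-4 + √(J + 1))/3 = -2*(-4 + √(1 + J))/3 = 8/3 - 2*√(1 + J)/3)
-5759 + (40/a(5) + 64*89) = -5759 + (40/(8/3 - 2*√(1 + 5)/3) + 64*89) = -5759 + (40/(8/3 - 2*√6/3) + 5696) = -5759 + (5696 + 40/(8/3 - 2*√6/3)) = -63 + 40/(8/3 - 2*√6/3)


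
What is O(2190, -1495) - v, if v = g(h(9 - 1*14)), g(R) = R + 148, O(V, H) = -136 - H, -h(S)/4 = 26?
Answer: 1315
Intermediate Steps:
h(S) = -104 (h(S) = -4*26 = -104)
g(R) = 148 + R
v = 44 (v = 148 - 104 = 44)
O(2190, -1495) - v = (-136 - 1*(-1495)) - 1*44 = (-136 + 1495) - 44 = 1359 - 44 = 1315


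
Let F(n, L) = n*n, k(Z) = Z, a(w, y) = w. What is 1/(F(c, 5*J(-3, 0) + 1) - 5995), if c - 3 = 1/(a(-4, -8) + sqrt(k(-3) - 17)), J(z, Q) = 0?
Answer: 324*I/(-1939681*I + 104*sqrt(5)) ≈ -0.00016704 + 2.0026e-8*I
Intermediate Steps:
c = 3 + 1/(-4 + 2*I*sqrt(5)) (c = 3 + 1/(-4 + sqrt(-3 - 17)) = 3 + 1/(-4 + sqrt(-20)) = 3 + 1/(-4 + 2*I*sqrt(5)) ≈ 2.8889 - 0.12423*I)
F(n, L) = n**2
1/(F(c, 5*J(-3, 0) + 1) - 5995) = 1/((26/9 - I*sqrt(5)/18)**2 - 5995) = 1/(-5995 + (26/9 - I*sqrt(5)/18)**2)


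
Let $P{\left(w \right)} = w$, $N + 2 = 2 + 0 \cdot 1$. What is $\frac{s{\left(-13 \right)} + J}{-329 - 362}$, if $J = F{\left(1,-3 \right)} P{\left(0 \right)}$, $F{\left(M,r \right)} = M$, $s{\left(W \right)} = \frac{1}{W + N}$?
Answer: $\frac{1}{8983} \approx 0.00011132$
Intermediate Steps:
$N = 0$ ($N = -2 + \left(2 + 0 \cdot 1\right) = -2 + \left(2 + 0\right) = -2 + 2 = 0$)
$s{\left(W \right)} = \frac{1}{W}$ ($s{\left(W \right)} = \frac{1}{W + 0} = \frac{1}{W}$)
$J = 0$ ($J = 1 \cdot 0 = 0$)
$\frac{s{\left(-13 \right)} + J}{-329 - 362} = \frac{\frac{1}{-13} + 0}{-329 - 362} = \frac{- \frac{1}{13} + 0}{-691} = \left(- \frac{1}{13}\right) \left(- \frac{1}{691}\right) = \frac{1}{8983}$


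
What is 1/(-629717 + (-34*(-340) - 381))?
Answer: -1/618538 ≈ -1.6167e-6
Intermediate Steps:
1/(-629717 + (-34*(-340) - 381)) = 1/(-629717 + (11560 - 381)) = 1/(-629717 + 11179) = 1/(-618538) = -1/618538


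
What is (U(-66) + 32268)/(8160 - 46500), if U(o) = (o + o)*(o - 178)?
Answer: -597/355 ≈ -1.6817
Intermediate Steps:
U(o) = 2*o*(-178 + o) (U(o) = (2*o)*(-178 + o) = 2*o*(-178 + o))
(U(-66) + 32268)/(8160 - 46500) = (2*(-66)*(-178 - 66) + 32268)/(8160 - 46500) = (2*(-66)*(-244) + 32268)/(-38340) = (32208 + 32268)*(-1/38340) = 64476*(-1/38340) = -597/355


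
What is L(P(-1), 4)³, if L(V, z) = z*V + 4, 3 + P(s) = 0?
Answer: -512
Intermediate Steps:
P(s) = -3 (P(s) = -3 + 0 = -3)
L(V, z) = 4 + V*z (L(V, z) = V*z + 4 = 4 + V*z)
L(P(-1), 4)³ = (4 - 3*4)³ = (4 - 12)³ = (-8)³ = -512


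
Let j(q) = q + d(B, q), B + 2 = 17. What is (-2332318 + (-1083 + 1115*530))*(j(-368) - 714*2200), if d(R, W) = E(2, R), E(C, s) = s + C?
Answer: 2737653631101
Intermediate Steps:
B = 15 (B = -2 + 17 = 15)
E(C, s) = C + s
d(R, W) = 2 + R
j(q) = 17 + q (j(q) = q + (2 + 15) = q + 17 = 17 + q)
(-2332318 + (-1083 + 1115*530))*(j(-368) - 714*2200) = (-2332318 + (-1083 + 1115*530))*((17 - 368) - 714*2200) = (-2332318 + (-1083 + 590950))*(-351 - 1570800) = (-2332318 + 589867)*(-1571151) = -1742451*(-1571151) = 2737653631101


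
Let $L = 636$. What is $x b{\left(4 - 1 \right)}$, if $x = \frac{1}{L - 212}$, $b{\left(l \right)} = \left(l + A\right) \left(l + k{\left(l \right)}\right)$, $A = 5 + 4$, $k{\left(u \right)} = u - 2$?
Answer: $\frac{6}{53} \approx 0.11321$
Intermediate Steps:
$k{\left(u \right)} = -2 + u$
$A = 9$
$b{\left(l \right)} = \left(-2 + 2 l\right) \left(9 + l\right)$ ($b{\left(l \right)} = \left(l + 9\right) \left(l + \left(-2 + l\right)\right) = \left(9 + l\right) \left(-2 + 2 l\right) = \left(-2 + 2 l\right) \left(9 + l\right)$)
$x = \frac{1}{424}$ ($x = \frac{1}{636 - 212} = \frac{1}{424} \approx 0.0023585$)
$x b{\left(4 - 1 \right)} = \frac{-18 + 2 \left(4 - 1\right)^{2} + 16 \left(4 - 1\right)}{424} = \frac{-18 + 2 \cdot 3^{2} + 16 \cdot 3}{424} = \frac{-18 + 2 \cdot 9 + 48}{424} = \frac{-18 + 18 + 48}{424} = \frac{1}{424} \cdot 48 = \frac{6}{53}$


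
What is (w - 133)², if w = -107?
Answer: 57600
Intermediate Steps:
(w - 133)² = (-107 - 133)² = (-240)² = 57600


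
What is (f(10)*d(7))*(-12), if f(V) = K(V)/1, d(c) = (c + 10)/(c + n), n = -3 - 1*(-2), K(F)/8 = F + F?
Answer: -5440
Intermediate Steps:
K(F) = 16*F (K(F) = 8*(F + F) = 8*(2*F) = 16*F)
n = -1 (n = -3 + 2 = -1)
d(c) = (10 + c)/(-1 + c) (d(c) = (c + 10)/(c - 1) = (10 + c)/(-1 + c))
f(V) = 16*V (f(V) = (16*V)/1 = (16*V)*1 = 16*V)
(f(10)*d(7))*(-12) = ((16*10)*((10 + 7)/(-1 + 7)))*(-12) = (160*(17/6))*(-12) = (1360/3)*(-12) = -5440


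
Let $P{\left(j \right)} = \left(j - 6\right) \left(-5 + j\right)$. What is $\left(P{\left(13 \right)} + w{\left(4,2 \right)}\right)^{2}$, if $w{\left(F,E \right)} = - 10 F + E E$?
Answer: $400$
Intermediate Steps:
$w{\left(F,E \right)} = E^{2} - 10 F$ ($w{\left(F,E \right)} = - 10 F + E^{2} = E^{2} - 10 F$)
$P{\left(j \right)} = \left(-6 + j\right) \left(-5 + j\right)$
$\left(P{\left(13 \right)} + w{\left(4,2 \right)}\right)^{2} = \left(\left(30 + 13^{2} - 143\right) + \left(2^{2} - 40\right)\right)^{2} = \left(\left(30 + 169 - 143\right) + \left(4 - 40\right)\right)^{2} = \left(56 - 36\right)^{2} = 20^{2} = 400$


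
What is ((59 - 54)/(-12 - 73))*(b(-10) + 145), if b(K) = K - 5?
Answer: -130/17 ≈ -7.6471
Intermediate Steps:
b(K) = -5 + K
((59 - 54)/(-12 - 73))*(b(-10) + 145) = ((59 - 54)/(-12 - 73))*((-5 - 10) + 145) = (5/(-85))*(-15 + 145) = (5*(-1/85))*130 = -1/17*130 = -130/17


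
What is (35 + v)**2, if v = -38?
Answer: 9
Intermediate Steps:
(35 + v)**2 = (35 - 38)**2 = (-3)**2 = 9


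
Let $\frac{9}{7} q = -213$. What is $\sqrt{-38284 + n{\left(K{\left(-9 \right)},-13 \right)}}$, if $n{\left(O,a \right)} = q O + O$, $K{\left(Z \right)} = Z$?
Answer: $i \sqrt{36802} \approx 191.84 i$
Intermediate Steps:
$q = - \frac{497}{3}$ ($q = \frac{7}{9} \left(-213\right) = - \frac{497}{3} \approx -165.67$)
$n{\left(O,a \right)} = - \frac{494 O}{3}$ ($n{\left(O,a \right)} = - \frac{497 O}{3} + O = - \frac{494 O}{3}$)
$\sqrt{-38284 + n{\left(K{\left(-9 \right)},-13 \right)}} = \sqrt{-38284 - -1482} = \sqrt{-38284 + 1482} = \sqrt{-36802} = i \sqrt{36802}$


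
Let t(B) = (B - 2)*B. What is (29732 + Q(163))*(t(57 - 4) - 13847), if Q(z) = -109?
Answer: -330118712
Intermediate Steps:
t(B) = B*(-2 + B) (t(B) = (-2 + B)*B = B*(-2 + B))
(29732 + Q(163))*(t(57 - 4) - 13847) = (29732 - 109)*((57 - 4)*(-2 + (57 - 4)) - 13847) = 29623*(53*(-2 + 53) - 13847) = 29623*(53*51 - 13847) = 29623*(2703 - 13847) = 29623*(-11144) = -330118712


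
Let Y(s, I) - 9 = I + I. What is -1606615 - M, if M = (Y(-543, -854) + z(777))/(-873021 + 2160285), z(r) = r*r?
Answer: -94006284245/58512 ≈ -1.6066e+6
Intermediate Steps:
Y(s, I) = 9 + 2*I (Y(s, I) = 9 + (I + I) = 9 + 2*I)
z(r) = r**2
M = 27365/58512 (M = ((9 + 2*(-854)) + 777**2)/(-873021 + 2160285) = ((9 - 1708) + 603729)/1287264 = (-1699 + 603729)*(1/1287264) = 602030*(1/1287264) = 27365/58512 ≈ 0.46768)
-1606615 - M = -1606615 - 1*27365/58512 = -1606615 - 27365/58512 = -94006284245/58512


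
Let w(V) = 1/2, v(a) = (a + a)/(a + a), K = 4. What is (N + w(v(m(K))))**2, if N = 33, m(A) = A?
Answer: 4489/4 ≈ 1122.3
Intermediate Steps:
v(a) = 1 (v(a) = (2*a)/((2*a)) = (2*a)*(1/(2*a)) = 1)
w(V) = 1/2
(N + w(v(m(K))))**2 = (33 + 1/2)**2 = (67/2)**2 = 4489/4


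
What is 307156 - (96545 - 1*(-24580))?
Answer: 186031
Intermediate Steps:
307156 - (96545 - 1*(-24580)) = 307156 - (96545 + 24580) = 307156 - 1*121125 = 307156 - 121125 = 186031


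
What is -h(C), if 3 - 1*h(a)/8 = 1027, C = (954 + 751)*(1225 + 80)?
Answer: 8192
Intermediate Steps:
C = 2225025 (C = 1705*1305 = 2225025)
h(a) = -8192 (h(a) = 24 - 8*1027 = 24 - 8216 = -8192)
-h(C) = -1*(-8192) = 8192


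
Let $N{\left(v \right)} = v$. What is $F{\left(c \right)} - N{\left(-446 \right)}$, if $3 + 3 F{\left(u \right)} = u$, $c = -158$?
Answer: $\frac{1177}{3} \approx 392.33$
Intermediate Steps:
$F{\left(u \right)} = -1 + \frac{u}{3}$
$F{\left(c \right)} - N{\left(-446 \right)} = \left(-1 + \frac{1}{3} \left(-158\right)\right) - -446 = \left(-1 - \frac{158}{3}\right) + 446 = - \frac{161}{3} + 446 = \frac{1177}{3}$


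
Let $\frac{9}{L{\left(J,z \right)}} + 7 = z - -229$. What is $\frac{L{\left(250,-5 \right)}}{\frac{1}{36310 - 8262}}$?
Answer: $\frac{252432}{217} \approx 1163.3$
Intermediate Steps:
$L{\left(J,z \right)} = \frac{9}{222 + z}$ ($L{\left(J,z \right)} = \frac{9}{-7 + \left(z - -229\right)} = \frac{9}{-7 + \left(z + 229\right)} = \frac{9}{-7 + \left(229 + z\right)} = \frac{9}{222 + z}$)
$\frac{L{\left(250,-5 \right)}}{\frac{1}{36310 - 8262}} = \frac{9 \frac{1}{222 - 5}}{\frac{1}{36310 - 8262}} = \frac{9 \cdot \frac{1}{217}}{\frac{1}{28048}} = 9 \cdot \frac{1}{217} \frac{1}{\frac{1}{28048}} = \frac{9}{217} \cdot 28048 = \frac{252432}{217}$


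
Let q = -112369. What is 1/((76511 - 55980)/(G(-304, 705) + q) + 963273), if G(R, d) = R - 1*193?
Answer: 112866/108720749887 ≈ 1.0381e-6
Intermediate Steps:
G(R, d) = -193 + R (G(R, d) = R - 193 = -193 + R)
1/((76511 - 55980)/(G(-304, 705) + q) + 963273) = 1/((76511 - 55980)/((-193 - 304) - 112369) + 963273) = 1/(20531/(-497 - 112369) + 963273) = 1/(20531/(-112866) + 963273) = 1/(20531*(-1/112866) + 963273) = 1/(-20531/112866 + 963273) = 1/(108720749887/112866) = 112866/108720749887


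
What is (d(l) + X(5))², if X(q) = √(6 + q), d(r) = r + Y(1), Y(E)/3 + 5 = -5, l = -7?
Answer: (37 - √11)² ≈ 1134.6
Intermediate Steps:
Y(E) = -30 (Y(E) = -15 + 3*(-5) = -15 - 15 = -30)
d(r) = -30 + r (d(r) = r - 30 = -30 + r)
(d(l) + X(5))² = ((-30 - 7) + √(6 + 5))² = (-37 + √11)²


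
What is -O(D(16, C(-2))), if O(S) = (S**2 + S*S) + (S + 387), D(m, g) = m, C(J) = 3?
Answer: -915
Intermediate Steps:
O(S) = 387 + S + 2*S**2 (O(S) = (S**2 + S**2) + (387 + S) = 2*S**2 + (387 + S) = 387 + S + 2*S**2)
-O(D(16, C(-2))) = -(387 + 16 + 2*16**2) = -(387 + 16 + 2*256) = -(387 + 16 + 512) = -1*915 = -915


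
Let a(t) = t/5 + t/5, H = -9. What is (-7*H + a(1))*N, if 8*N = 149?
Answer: 47233/40 ≈ 1180.8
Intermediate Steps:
a(t) = 2*t/5 (a(t) = t*(⅕) + t*(⅕) = t/5 + t/5 = 2*t/5)
N = 149/8 (N = (⅛)*149 = 149/8 ≈ 18.625)
(-7*H + a(1))*N = (-7*(-9) + (⅖)*1)*(149/8) = (63 + ⅖)*(149/8) = (317/5)*(149/8) = 47233/40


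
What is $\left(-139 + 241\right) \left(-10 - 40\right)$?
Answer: $-5100$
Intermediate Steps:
$\left(-139 + 241\right) \left(-10 - 40\right) = 102 \left(-10 - 40\right) = 102 \left(-50\right) = -5100$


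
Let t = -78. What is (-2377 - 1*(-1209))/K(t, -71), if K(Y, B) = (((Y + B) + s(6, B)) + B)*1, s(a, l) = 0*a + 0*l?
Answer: 292/55 ≈ 5.3091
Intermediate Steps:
s(a, l) = 0 (s(a, l) = 0 + 0 = 0)
K(Y, B) = Y + 2*B (K(Y, B) = (((Y + B) + 0) + B)*1 = (((B + Y) + 0) + B)*1 = ((B + Y) + B)*1 = (Y + 2*B)*1 = Y + 2*B)
(-2377 - 1*(-1209))/K(t, -71) = (-2377 - 1*(-1209))/(-78 + 2*(-71)) = (-2377 + 1209)/(-78 - 142) = -1168/(-220) = -1168*(-1/220) = 292/55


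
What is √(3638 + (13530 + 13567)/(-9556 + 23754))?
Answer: √733744419358/14198 ≈ 60.332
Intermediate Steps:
√(3638 + (13530 + 13567)/(-9556 + 23754)) = √(3638 + 27097/14198) = √(51679421/14198) = √733744419358/14198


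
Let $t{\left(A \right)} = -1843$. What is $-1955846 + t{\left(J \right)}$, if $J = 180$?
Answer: $-1957689$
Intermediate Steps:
$-1955846 + t{\left(J \right)} = -1955846 - 1843 = -1957689$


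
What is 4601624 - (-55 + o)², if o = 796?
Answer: 4052543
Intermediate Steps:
4601624 - (-55 + o)² = 4601624 - (-55 + 796)² = 4601624 - 1*741² = 4601624 - 1*549081 = 4601624 - 549081 = 4052543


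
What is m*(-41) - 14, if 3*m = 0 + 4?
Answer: -206/3 ≈ -68.667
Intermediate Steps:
m = 4/3 (m = (0 + 4)/3 = (⅓)*4 = 4/3 ≈ 1.3333)
m*(-41) - 14 = (4/3)*(-41) - 14 = -164/3 - 14 = -206/3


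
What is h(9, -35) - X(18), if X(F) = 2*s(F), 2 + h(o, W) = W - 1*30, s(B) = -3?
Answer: -61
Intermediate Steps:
h(o, W) = -32 + W (h(o, W) = -2 + (W - 1*30) = -2 + (W - 30) = -2 + (-30 + W) = -32 + W)
X(F) = -6 (X(F) = 2*(-3) = -6)
h(9, -35) - X(18) = (-32 - 35) - 1*(-6) = -67 + 6 = -61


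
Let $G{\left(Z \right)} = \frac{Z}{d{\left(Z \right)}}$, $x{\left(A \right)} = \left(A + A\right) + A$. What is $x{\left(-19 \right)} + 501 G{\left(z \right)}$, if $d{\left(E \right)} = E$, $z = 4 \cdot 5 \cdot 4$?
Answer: $444$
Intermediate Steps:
$z = 80$ ($z = 20 \cdot 4 = 80$)
$x{\left(A \right)} = 3 A$ ($x{\left(A \right)} = 2 A + A = 3 A$)
$G{\left(Z \right)} = 1$ ($G{\left(Z \right)} = \frac{Z}{Z} = 1$)
$x{\left(-19 \right)} + 501 G{\left(z \right)} = 3 \left(-19\right) + 501 \cdot 1 = -57 + 501 = 444$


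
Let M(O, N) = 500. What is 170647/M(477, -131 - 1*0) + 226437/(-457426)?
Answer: 38972578061/114356500 ≈ 340.80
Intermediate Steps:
170647/M(477, -131 - 1*0) + 226437/(-457426) = 170647/500 + 226437/(-457426) = 170647*(1/500) + 226437*(-1/457426) = 170647/500 - 226437/457426 = 38972578061/114356500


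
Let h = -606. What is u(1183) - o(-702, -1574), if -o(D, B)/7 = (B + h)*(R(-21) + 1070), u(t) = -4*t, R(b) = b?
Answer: -16012472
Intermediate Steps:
o(D, B) = 4449858 - 7343*B (o(D, B) = -7*(B - 606)*(-21 + 1070) = -7*(-606 + B)*1049 = -7*(-635694 + 1049*B) = 4449858 - 7343*B)
u(1183) - o(-702, -1574) = -4*1183 - (4449858 - 7343*(-1574)) = -4732 - (4449858 + 11557882) = -4732 - 1*16007740 = -4732 - 16007740 = -16012472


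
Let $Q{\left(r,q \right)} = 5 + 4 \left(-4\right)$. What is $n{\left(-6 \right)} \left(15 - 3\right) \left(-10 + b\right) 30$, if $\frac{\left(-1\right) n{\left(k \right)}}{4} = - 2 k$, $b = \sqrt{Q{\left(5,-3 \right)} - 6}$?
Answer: $172800 - 17280 i \sqrt{17} \approx 1.728 \cdot 10^{5} - 71247.0 i$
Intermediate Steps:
$Q{\left(r,q \right)} = -11$ ($Q{\left(r,q \right)} = 5 - 16 = -11$)
$b = i \sqrt{17}$ ($b = \sqrt{-11 - 6} = \sqrt{-17} = i \sqrt{17} \approx 4.1231 i$)
$n{\left(k \right)} = 8 k$ ($n{\left(k \right)} = - 4 \left(- 2 k\right) = 8 k$)
$n{\left(-6 \right)} \left(15 - 3\right) \left(-10 + b\right) 30 = 8 \left(-6\right) \left(15 - 3\right) \left(-10 + i \sqrt{17}\right) 30 = - 48 \cdot 12 \left(-10 + i \sqrt{17}\right) 30 = - 48 \left(-120 + 12 i \sqrt{17}\right) 30 = \left(5760 - 576 i \sqrt{17}\right) 30 = 172800 - 17280 i \sqrt{17}$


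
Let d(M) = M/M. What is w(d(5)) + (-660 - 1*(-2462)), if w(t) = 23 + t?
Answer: 1826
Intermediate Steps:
d(M) = 1
w(d(5)) + (-660 - 1*(-2462)) = (23 + 1) + (-660 - 1*(-2462)) = 24 + (-660 + 2462) = 24 + 1802 = 1826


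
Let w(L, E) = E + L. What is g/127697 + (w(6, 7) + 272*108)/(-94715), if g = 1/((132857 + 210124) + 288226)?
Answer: -2368848628464816/7634335903025485 ≈ -0.31029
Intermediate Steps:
g = 1/631207 (g = 1/(342981 + 288226) = 1/631207 ≈ 1.5843e-6)
g/127697 + (w(6, 7) + 272*108)/(-94715) = (1/631207)/127697 + ((7 + 6) + 272*108)/(-94715) = (1/631207)*(1/127697) + (13 + 29376)*(-1/94715) = 1/80603240279 + 29389*(-1/94715) = 1/80603240279 - 29389/94715 = -2368848628464816/7634335903025485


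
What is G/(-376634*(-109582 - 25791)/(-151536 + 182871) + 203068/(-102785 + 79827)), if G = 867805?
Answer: 312144655199325/585265967410988 ≈ 0.53334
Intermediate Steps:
G/(-376634*(-109582 - 25791)/(-151536 + 182871) + 203068/(-102785 + 79827)) = 867805/(-376634*(-109582 - 25791)/(-151536 + 182871) + 203068/(-102785 + 79827)) = 867805/(-376634/(31335/(-135373)) + 203068/(-22958)) = 867805/(-376634/(31335*(-1/135373)) + 203068*(-1/22958)) = 867805/(-376634/(-31335/135373) - 101534/11479) = 867805/(-376634*(-135373/31335) - 101534/11479) = 867805/(50986074482/31335 - 101534/11479) = 867805/(585265967410988/359694465) = 867805*(359694465/585265967410988) = 312144655199325/585265967410988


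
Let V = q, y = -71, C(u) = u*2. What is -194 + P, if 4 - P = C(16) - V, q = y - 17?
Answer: -310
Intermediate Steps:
C(u) = 2*u
q = -88 (q = -71 - 17 = -88)
V = -88
P = -116 (P = 4 - (2*16 - 1*(-88)) = 4 - (32 + 88) = 4 - 1*120 = 4 - 120 = -116)
-194 + P = -194 - 116 = -310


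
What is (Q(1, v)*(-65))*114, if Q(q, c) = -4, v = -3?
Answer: 29640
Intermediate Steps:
(Q(1, v)*(-65))*114 = -4*(-65)*114 = 260*114 = 29640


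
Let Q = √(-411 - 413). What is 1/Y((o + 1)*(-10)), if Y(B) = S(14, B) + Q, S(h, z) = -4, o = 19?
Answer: -1/210 - I*√206/420 ≈ -0.0047619 - 0.034173*I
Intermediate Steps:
Q = 2*I*√206 (Q = √(-824) = 2*I*√206 ≈ 28.705*I)
Y(B) = -4 + 2*I*√206
1/Y((o + 1)*(-10)) = 1/(-4 + 2*I*√206)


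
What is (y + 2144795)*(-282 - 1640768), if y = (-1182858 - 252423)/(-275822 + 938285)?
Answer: -777226385222701400/220821 ≈ -3.5197e+12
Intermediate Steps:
y = -478427/220821 (y = -1435281/662463 = -1435281*1/662463 = -478427/220821 ≈ -2.1666)
(y + 2144795)*(-282 - 1640768) = (-478427/220821 + 2144795)*(-282 - 1640768) = (473615298268/220821)*(-1641050) = -777226385222701400/220821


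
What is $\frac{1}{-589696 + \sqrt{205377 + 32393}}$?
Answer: $- \frac{294848}{173870567323} - \frac{\sqrt{237770}}{347741134646} \approx -1.6972 \cdot 10^{-6}$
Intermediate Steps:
$\frac{1}{-589696 + \sqrt{205377 + 32393}} = \frac{1}{-589696 + \sqrt{237770}}$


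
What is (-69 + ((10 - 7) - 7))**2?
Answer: 5329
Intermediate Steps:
(-69 + ((10 - 7) - 7))**2 = (-69 + (3 - 7))**2 = (-69 - 4)**2 = (-73)**2 = 5329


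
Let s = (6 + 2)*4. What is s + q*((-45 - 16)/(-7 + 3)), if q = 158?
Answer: 4883/2 ≈ 2441.5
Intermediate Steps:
s = 32 (s = 8*4 = 32)
s + q*((-45 - 16)/(-7 + 3)) = 32 + 158*((-45 - 16)/(-7 + 3)) = 32 + 158*(-61/(-4)) = 32 + 158*(-61*(-¼)) = 32 + 158*(61/4) = 32 + 4819/2 = 4883/2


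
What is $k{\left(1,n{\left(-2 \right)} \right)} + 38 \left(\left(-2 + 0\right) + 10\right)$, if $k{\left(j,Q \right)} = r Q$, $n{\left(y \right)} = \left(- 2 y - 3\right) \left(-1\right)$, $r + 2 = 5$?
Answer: $301$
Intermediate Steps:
$r = 3$ ($r = -2 + 5 = 3$)
$n{\left(y \right)} = 3 + 2 y$ ($n{\left(y \right)} = \left(-3 - 2 y\right) \left(-1\right) = 3 + 2 y$)
$k{\left(j,Q \right)} = 3 Q$
$k{\left(1,n{\left(-2 \right)} \right)} + 38 \left(\left(-2 + 0\right) + 10\right) = 3 \left(3 + 2 \left(-2\right)\right) + 38 \left(\left(-2 + 0\right) + 10\right) = 3 \left(3 - 4\right) + 38 \left(-2 + 10\right) = 3 \left(-1\right) + 38 \cdot 8 = -3 + 304 = 301$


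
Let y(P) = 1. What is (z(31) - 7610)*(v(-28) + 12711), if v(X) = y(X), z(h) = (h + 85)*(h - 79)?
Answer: -167518736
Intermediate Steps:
z(h) = (-79 + h)*(85 + h) (z(h) = (85 + h)*(-79 + h) = (-79 + h)*(85 + h))
v(X) = 1
(z(31) - 7610)*(v(-28) + 12711) = ((-6715 + 31**2 + 6*31) - 7610)*(1 + 12711) = ((-6715 + 961 + 186) - 7610)*12712 = (-5568 - 7610)*12712 = -13178*12712 = -167518736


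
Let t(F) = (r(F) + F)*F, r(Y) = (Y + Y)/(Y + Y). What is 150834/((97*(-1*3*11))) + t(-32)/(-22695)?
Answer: -1142117674/24215565 ≈ -47.165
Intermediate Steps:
r(Y) = 1 (r(Y) = (2*Y)/((2*Y)) = (2*Y)*(1/(2*Y)) = 1)
t(F) = F*(1 + F) (t(F) = (1 + F)*F = F*(1 + F))
150834/((97*(-1*3*11))) + t(-32)/(-22695) = 150834/((97*(-1*3*11))) - 32*(1 - 32)/(-22695) = 150834/((97*(-3*11))) - 32*(-31)*(-1/22695) = 150834/((97*(-33))) + 992*(-1/22695) = 150834/(-3201) - 992/22695 = 150834*(-1/3201) - 992/22695 = -50278/1067 - 992/22695 = -1142117674/24215565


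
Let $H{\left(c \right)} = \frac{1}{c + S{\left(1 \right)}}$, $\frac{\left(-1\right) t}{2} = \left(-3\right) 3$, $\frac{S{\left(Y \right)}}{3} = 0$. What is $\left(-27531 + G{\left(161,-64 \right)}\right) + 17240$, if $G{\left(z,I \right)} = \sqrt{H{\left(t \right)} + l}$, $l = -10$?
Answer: $-10291 + \frac{i \sqrt{358}}{6} \approx -10291.0 + 3.1535 i$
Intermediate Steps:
$S{\left(Y \right)} = 0$ ($S{\left(Y \right)} = 3 \cdot 0 = 0$)
$t = 18$ ($t = - 2 \left(\left(-3\right) 3\right) = \left(-2\right) \left(-9\right) = 18$)
$H{\left(c \right)} = \frac{1}{c}$ ($H{\left(c \right)} = \frac{1}{c + 0} = \frac{1}{c}$)
$G{\left(z,I \right)} = \frac{i \sqrt{358}}{6}$ ($G{\left(z,I \right)} = \sqrt{\frac{1}{18} - 10} = \sqrt{- \frac{179}{18}} = \frac{i \sqrt{358}}{6}$)
$\left(-27531 + G{\left(161,-64 \right)}\right) + 17240 = \left(-27531 + \frac{i \sqrt{358}}{6}\right) + 17240 = -10291 + \frac{i \sqrt{358}}{6}$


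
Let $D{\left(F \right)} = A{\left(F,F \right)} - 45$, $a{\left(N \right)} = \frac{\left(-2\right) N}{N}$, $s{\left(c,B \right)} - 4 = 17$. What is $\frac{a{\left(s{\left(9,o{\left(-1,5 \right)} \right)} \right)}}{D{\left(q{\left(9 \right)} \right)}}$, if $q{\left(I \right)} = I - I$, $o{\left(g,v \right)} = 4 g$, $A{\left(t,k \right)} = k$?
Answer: $\frac{2}{45} \approx 0.044444$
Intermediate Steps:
$s{\left(c,B \right)} = 21$ ($s{\left(c,B \right)} = 4 + 17 = 21$)
$a{\left(N \right)} = -2$
$q{\left(I \right)} = 0$
$D{\left(F \right)} = -45 + F$ ($D{\left(F \right)} = F - 45 = -45 + F$)
$\frac{a{\left(s{\left(9,o{\left(-1,5 \right)} \right)} \right)}}{D{\left(q{\left(9 \right)} \right)}} = - \frac{2}{-45 + 0} = - \frac{2}{-45} = \left(-2\right) \left(- \frac{1}{45}\right) = \frac{2}{45}$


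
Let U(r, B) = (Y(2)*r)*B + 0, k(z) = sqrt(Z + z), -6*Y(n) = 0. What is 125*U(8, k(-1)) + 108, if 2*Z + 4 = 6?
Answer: 108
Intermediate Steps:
Z = 1 (Z = -2 + (1/2)*6 = -2 + 3 = 1)
Y(n) = 0 (Y(n) = -1/6*0 = 0)
k(z) = sqrt(1 + z)
U(r, B) = 0 (U(r, B) = (0*r)*B + 0 = 0*B + 0 = 0 + 0 = 0)
125*U(8, k(-1)) + 108 = 125*0 + 108 = 0 + 108 = 108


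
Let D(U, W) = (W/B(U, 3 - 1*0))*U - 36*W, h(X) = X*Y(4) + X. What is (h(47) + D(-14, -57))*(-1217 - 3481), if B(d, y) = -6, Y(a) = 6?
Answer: -10561104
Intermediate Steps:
h(X) = 7*X (h(X) = X*6 + X = 6*X + X = 7*X)
D(U, W) = -36*W - U*W/6 (D(U, W) = (W/(-6))*U - 36*W = (W*(-1/6))*U - 36*W = (-W/6)*U - 36*W = -U*W/6 - 36*W = -36*W - U*W/6)
(h(47) + D(-14, -57))*(-1217 - 3481) = (7*47 + (1/6)*(-57)*(-216 - 1*(-14)))*(-1217 - 3481) = (329 + (1/6)*(-57)*(-216 + 14))*(-4698) = (329 + (1/6)*(-57)*(-202))*(-4698) = (329 + 1919)*(-4698) = 2248*(-4698) = -10561104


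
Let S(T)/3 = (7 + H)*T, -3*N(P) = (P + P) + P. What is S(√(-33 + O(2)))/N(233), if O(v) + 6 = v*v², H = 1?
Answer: -24*I*√31/233 ≈ -0.5735*I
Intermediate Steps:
N(P) = -P (N(P) = -((P + P) + P)/3 = -(2*P + P)/3 = -P)
O(v) = -6 + v³ (O(v) = -6 + v*v² = -6 + v³)
S(T) = 24*T (S(T) = 3*((7 + 1)*T) = 3*(8*T) = 24*T)
S(√(-33 + O(2)))/N(233) = (24*√(-33 + (-6 + 2³)))/((-1*233)) = (24*√(-33 + (-6 + 8)))/(-233) = (24*√(-33 + 2))*(-1/233) = (24*√(-31))*(-1/233) = (24*(I*√31))*(-1/233) = (24*I*√31)*(-1/233) = -24*I*√31/233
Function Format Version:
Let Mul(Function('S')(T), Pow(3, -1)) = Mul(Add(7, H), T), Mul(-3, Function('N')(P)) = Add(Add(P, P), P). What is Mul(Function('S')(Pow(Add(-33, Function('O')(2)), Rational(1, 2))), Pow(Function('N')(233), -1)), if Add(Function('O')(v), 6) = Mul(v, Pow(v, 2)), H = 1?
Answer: Mul(Rational(-24, 233), I, Pow(31, Rational(1, 2))) ≈ Mul(-0.57350, I)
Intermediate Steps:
Function('N')(P) = Mul(-1, P) (Function('N')(P) = Mul(Rational(-1, 3), Add(Add(P, P), P)) = Mul(Rational(-1, 3), Add(Mul(2, P), P)) = Mul(Rational(-1, 3), Mul(3, P)) = Mul(-1, P))
Function('O')(v) = Add(-6, Pow(v, 3)) (Function('O')(v) = Add(-6, Mul(v, Pow(v, 2))) = Add(-6, Pow(v, 3)))
Function('S')(T) = Mul(24, T) (Function('S')(T) = Mul(3, Mul(Add(7, 1), T)) = Mul(3, Mul(8, T)) = Mul(24, T))
Mul(Function('S')(Pow(Add(-33, Function('O')(2)), Rational(1, 2))), Pow(Function('N')(233), -1)) = Mul(Mul(24, Pow(Add(-33, Add(-6, Pow(2, 3))), Rational(1, 2))), Pow(Mul(-1, 233), -1)) = Mul(Mul(24, Pow(Add(-33, Add(-6, 8)), Rational(1, 2))), Pow(-233, -1)) = Mul(Mul(24, Pow(Add(-33, 2), Rational(1, 2))), Rational(-1, 233)) = Mul(Mul(24, Pow(-31, Rational(1, 2))), Rational(-1, 233)) = Mul(Mul(24, Mul(I, Pow(31, Rational(1, 2)))), Rational(-1, 233)) = Mul(Mul(24, I, Pow(31, Rational(1, 2))), Rational(-1, 233)) = Mul(Rational(-24, 233), I, Pow(31, Rational(1, 2)))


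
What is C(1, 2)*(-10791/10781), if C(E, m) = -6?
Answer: 64746/10781 ≈ 6.0056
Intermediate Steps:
C(1, 2)*(-10791/10781) = -(-64746)/10781 = -6*(-10791/10781) = 64746/10781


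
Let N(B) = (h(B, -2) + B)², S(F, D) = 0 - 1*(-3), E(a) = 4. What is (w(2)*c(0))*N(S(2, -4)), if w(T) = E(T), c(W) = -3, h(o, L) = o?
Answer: -432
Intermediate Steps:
w(T) = 4
S(F, D) = 3 (S(F, D) = 0 + 3 = 3)
N(B) = 4*B² (N(B) = (B + B)² = (2*B)² = 4*B²)
(w(2)*c(0))*N(S(2, -4)) = (4*(-3))*(4*3²) = -48*9 = -12*36 = -432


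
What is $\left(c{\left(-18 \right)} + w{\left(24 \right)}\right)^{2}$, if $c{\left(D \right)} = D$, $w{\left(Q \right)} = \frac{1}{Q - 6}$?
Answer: $\frac{104329}{324} \approx 322.0$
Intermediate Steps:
$w{\left(Q \right)} = \frac{1}{-6 + Q}$
$\left(c{\left(-18 \right)} + w{\left(24 \right)}\right)^{2} = \left(-18 + \frac{1}{-6 + 24}\right)^{2} = \left(-18 + \frac{1}{18}\right)^{2} = \left(- \frac{323}{18}\right)^{2} = \frac{104329}{324}$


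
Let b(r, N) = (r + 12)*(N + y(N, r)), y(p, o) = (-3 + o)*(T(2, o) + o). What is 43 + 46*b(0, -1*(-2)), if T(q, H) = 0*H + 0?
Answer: 1147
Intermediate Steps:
T(q, H) = 0 (T(q, H) = 0 + 0 = 0)
y(p, o) = o*(-3 + o) (y(p, o) = (-3 + o)*(0 + o) = (-3 + o)*o = o*(-3 + o))
b(r, N) = (12 + r)*(N + r*(-3 + r)) (b(r, N) = (r + 12)*(N + r*(-3 + r)) = (12 + r)*(N + r*(-3 + r)))
43 + 46*b(0, -1*(-2)) = 43 + 46*(0³ - 36*0 + 9*0² + 12*(-1*(-2)) - 1*(-2)*0) = 43 + 46*(0 + 0 + 9*0 + 12*2 + 2*0) = 43 + 46*(0 + 0 + 0 + 24 + 0) = 43 + 46*24 = 43 + 1104 = 1147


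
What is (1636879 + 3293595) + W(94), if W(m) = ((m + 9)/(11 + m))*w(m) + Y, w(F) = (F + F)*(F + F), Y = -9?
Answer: 521339257/105 ≈ 4.9651e+6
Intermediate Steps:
w(F) = 4*F² (w(F) = (2*F)*(2*F) = 4*F²)
W(m) = -9 + 4*m²*(9 + m)/(11 + m) (W(m) = ((m + 9)/(11 + m))*(4*m²) - 9 = ((9 + m)/(11 + m))*(4*m²) - 9 = 4*m²*(9 + m)/(11 + m) - 9 = -9 + 4*m²*(9 + m)/(11 + m))
(1636879 + 3293595) + W(94) = (1636879 + 3293595) + (-99 - 9*94 + 4*94³ + 36*94²)/(11 + 94) = 4930474 + (-99 - 846 + 4*830584 + 36*8836)/105 = 4930474 + (-99 - 846 + 3322336 + 318096)/105 = 4930474 + (1/105)*3639487 = 4930474 + 3639487/105 = 521339257/105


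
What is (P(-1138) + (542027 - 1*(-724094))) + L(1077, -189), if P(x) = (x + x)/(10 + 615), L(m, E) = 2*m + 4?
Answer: 792672099/625 ≈ 1.2683e+6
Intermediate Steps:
L(m, E) = 4 + 2*m
P(x) = 2*x/625 (P(x) = (2*x)/625 = (2*x)*(1/625) = 2*x/625)
(P(-1138) + (542027 - 1*(-724094))) + L(1077, -189) = ((2/625)*(-1138) + (542027 - 1*(-724094))) + (4 + 2*1077) = (-2276/625 + (542027 + 724094)) + (4 + 2154) = (-2276/625 + 1266121) + 2158 = 791323349/625 + 2158 = 792672099/625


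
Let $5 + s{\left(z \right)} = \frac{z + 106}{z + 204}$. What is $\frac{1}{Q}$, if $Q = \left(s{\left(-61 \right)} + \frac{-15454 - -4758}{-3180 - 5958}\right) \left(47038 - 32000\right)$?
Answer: $- \frac{653367}{34534255708} \approx -1.8919 \cdot 10^{-5}$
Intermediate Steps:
$s{\left(z \right)} = -5 + \frac{106 + z}{204 + z}$ ($s{\left(z \right)} = -5 + \frac{z + 106}{z + 204} = -5 + \frac{106 + z}{204 + z}$)
$Q = - \frac{34534255708}{653367}$ ($Q = \left(\frac{2 \left(-457 - -122\right)}{204 - 61} + \frac{-15454 - -4758}{-3180 - 5958}\right) \left(47038 - 32000\right) = \left(\frac{2 \left(-457 + 122\right)}{143} + \frac{-15454 + \left(-6078 + 10836\right)}{-9138}\right) 15038 = \left(2 \cdot \frac{1}{143} \left(-335\right) + \left(-15454 + 4758\right) \left(- \frac{1}{9138}\right)\right) 15038 = \left(- \frac{670}{143} - - \frac{5348}{4569}\right) 15038 = \left(- \frac{670}{143} + \frac{5348}{4569}\right) 15038 = \left(- \frac{2296466}{653367}\right) 15038 = - \frac{34534255708}{653367} \approx -52856.0$)
$\frac{1}{Q} = \frac{1}{- \frac{34534255708}{653367}} = - \frac{653367}{34534255708}$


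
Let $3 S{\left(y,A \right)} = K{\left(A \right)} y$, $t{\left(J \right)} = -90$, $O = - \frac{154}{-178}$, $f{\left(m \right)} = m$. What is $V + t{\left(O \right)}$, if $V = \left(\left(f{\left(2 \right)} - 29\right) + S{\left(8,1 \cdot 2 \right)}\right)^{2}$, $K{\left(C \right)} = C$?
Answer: $\frac{3415}{9} \approx 379.44$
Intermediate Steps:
$O = \frac{77}{89}$ ($O = \left(-154\right) \left(- \frac{1}{178}\right) = \frac{77}{89} \approx 0.86517$)
$S{\left(y,A \right)} = \frac{A y}{3}$
$V = \frac{4225}{9}$ ($V = \left(\left(2 - 29\right) + \frac{1}{3} \cdot 1 \cdot 2 \cdot 8\right)^{2} = \left(\left(2 - 29\right) + \frac{1}{3} \cdot 2 \cdot 8\right)^{2} = \left(-27 + \frac{16}{3}\right)^{2} = \left(- \frac{65}{3}\right)^{2} = \frac{4225}{9} \approx 469.44$)
$V + t{\left(O \right)} = \frac{4225}{9} - 90 = \frac{3415}{9}$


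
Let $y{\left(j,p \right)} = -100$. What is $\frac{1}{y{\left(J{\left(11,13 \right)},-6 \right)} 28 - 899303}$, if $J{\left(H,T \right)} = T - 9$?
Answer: $- \frac{1}{902103} \approx -1.1085 \cdot 10^{-6}$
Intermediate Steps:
$J{\left(H,T \right)} = -9 + T$
$\frac{1}{y{\left(J{\left(11,13 \right)},-6 \right)} 28 - 899303} = \frac{1}{\left(-100\right) 28 - 899303} = \frac{1}{-2800 - 899303} = \frac{1}{-902103} = - \frac{1}{902103}$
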